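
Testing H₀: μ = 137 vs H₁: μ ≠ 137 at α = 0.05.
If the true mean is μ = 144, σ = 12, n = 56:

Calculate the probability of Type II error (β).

SE = σ/√n = 12/√56 = 1.6036
Critical values: μ₀ ± z_0.025×SE = 137 ± 1.960×1.6036
Acceptance region: (133.8569, 140.1431)
Under H₁ (μ = 144): z_high = (140.1431 - 144)/1.6036 = -2.4052, z_low = (133.8569 - 144)/1.6036 = -6.3252
β = P(not reject | H₁) = Φ(-2.4052) - Φ(-6.3252) ≈ 0.0081

Answer: β ≈ 0.0081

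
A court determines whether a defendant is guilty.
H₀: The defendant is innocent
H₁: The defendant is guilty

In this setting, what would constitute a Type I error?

Type I error: rejecting H₀ when it is actually true (false positive).
Type II error: failing to reject H₀ when H₁ is actually true (false negative).

Answer: Convicting an innocent person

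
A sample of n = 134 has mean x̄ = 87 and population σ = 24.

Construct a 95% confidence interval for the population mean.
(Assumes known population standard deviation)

Confidence level: 95%, α = 0.05
z_0.025 = 1.960
SE = σ/√n = 24/√134 = 2.0733
Margin of error = 1.960 × 2.0733 = 4.0637
CI: x̄ ± margin = 87 ± 4.0637
CI: (82.9363, 91.0637)

Answer: (82.9363, 91.0637)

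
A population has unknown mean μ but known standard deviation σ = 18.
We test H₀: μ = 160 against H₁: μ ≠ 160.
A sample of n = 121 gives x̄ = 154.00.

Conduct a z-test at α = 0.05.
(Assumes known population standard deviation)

Standard error: SE = σ/√n = 18/√121 = 1.6364
z-statistic: z = (x̄ - μ₀)/SE = (154.00 - 160)/1.6364 = -3.6666
Critical value: ±1.960
p-value = 0.0002
Decision: reject H₀

Answer: z = -3.6666, reject H₀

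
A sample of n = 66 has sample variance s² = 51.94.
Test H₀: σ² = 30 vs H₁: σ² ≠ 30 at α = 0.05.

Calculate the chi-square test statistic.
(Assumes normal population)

Answer: χ² = 112.5367, reject H₀

Derivation:
df = n - 1 = 65
χ² = (n-1)s²/σ₀² = 65×51.94/30 = 112.5367
Critical values: χ²_{0.975,65} = 44.603, χ²_{0.025,65} = 89.177
Rejection region: χ² < 44.603 or χ² > 89.177
Decision: reject H₀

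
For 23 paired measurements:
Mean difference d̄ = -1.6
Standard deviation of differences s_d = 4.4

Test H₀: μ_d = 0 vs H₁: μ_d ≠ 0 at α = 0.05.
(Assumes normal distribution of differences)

df = n - 1 = 22
SE = s_d/√n = 4.4/√23 = 0.9175
t = d̄/SE = -1.6/0.9175 = -1.7439
Critical value: t_{0.025,22} = ±2.074
p-value ≈ 0.0951
Decision: fail to reject H₀

Answer: t = -1.7439, fail to reject H₀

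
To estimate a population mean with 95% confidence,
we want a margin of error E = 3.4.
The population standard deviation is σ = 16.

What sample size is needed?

Answer: n = 86

Derivation:
z_0.025 = 1.960
n = (z×σ/E)² = (1.960×16/3.4)²
n = 85.0735
Round up: n = 86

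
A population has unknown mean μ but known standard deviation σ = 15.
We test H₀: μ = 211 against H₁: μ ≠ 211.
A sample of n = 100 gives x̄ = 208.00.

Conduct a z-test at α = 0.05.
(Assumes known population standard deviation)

Standard error: SE = σ/√n = 15/√100 = 1.5000
z-statistic: z = (x̄ - μ₀)/SE = (208.00 - 211)/1.5000 = -2.0000
Critical value: ±1.960
p-value = 0.0455
Decision: reject H₀

Answer: z = -2.0000, reject H₀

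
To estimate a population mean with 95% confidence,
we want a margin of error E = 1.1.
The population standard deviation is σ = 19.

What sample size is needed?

z_0.025 = 1.960
n = (z×σ/E)² = (1.960×19/1.1)²
n = 1146.1302
Round up: n = 1147

Answer: n = 1147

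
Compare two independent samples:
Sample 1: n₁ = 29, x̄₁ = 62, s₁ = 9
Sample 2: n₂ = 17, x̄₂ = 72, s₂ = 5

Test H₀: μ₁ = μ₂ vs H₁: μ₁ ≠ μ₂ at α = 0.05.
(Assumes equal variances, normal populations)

Answer: t = -4.2042, reject H₀

Derivation:
Pooled variance: s²_p = [28×9² + 16×5²]/(44) = 60.6364
s_p = 7.7869
SE = s_p×√(1/n₁ + 1/n₂) = 7.7869×√(1/29 + 1/17) = 2.3786
t = (x̄₁ - x̄₂)/SE = (62 - 72)/2.3786 = -4.2042
df = 44, t-critical = ±2.015
Decision: reject H₀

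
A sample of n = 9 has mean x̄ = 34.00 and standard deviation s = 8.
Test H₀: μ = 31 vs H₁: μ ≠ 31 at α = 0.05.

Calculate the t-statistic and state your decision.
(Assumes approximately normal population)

Answer: t = 1.1250, fail to reject H₀

Derivation:
df = n - 1 = 8
SE = s/√n = 8/√9 = 2.6667
t = (x̄ - μ₀)/SE = (34.00 - 31)/2.6667 = 1.1250
Critical value: t_{0.025,8} = ±2.306
p-value ≈ 0.2932
Decision: fail to reject H₀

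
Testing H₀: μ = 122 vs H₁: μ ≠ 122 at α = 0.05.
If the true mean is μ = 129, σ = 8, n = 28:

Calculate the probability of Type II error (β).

Answer: β ≈ 0.0038

Derivation:
SE = σ/√n = 8/√28 = 1.5119
Critical values: μ₀ ± z_0.025×SE = 122 ± 1.960×1.5119
Acceptance region: (119.0367, 124.9633)
Under H₁ (μ = 129): z_high = (124.9633 - 129)/1.5119 = -2.6700, z_low = (119.0367 - 129)/1.5119 = -6.5899
β = P(not reject | H₁) = Φ(-2.6700) - Φ(-6.5899) ≈ 0.0038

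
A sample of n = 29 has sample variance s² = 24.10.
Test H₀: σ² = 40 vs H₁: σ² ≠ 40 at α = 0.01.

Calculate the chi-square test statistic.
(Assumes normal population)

df = n - 1 = 28
χ² = (n-1)s²/σ₀² = 28×24.10/40 = 16.8700
Critical values: χ²_{0.995,28} = 12.461, χ²_{0.005,28} = 50.993
Rejection region: χ² < 12.461 or χ² > 50.993
Decision: fail to reject H₀

Answer: χ² = 16.8700, fail to reject H₀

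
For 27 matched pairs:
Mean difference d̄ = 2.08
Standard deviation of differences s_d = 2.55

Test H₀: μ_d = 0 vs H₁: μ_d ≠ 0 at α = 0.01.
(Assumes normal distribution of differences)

Answer: t = 4.2388, reject H₀

Derivation:
df = n - 1 = 26
SE = s_d/√n = 2.55/√27 = 0.4907
t = d̄/SE = 2.08/0.4907 = 4.2388
Critical value: t_{0.005,26} = ±2.779
p-value ≈ 0.0003
Decision: reject H₀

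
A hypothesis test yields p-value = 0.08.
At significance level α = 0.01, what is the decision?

Answer: fail to reject H₀

Derivation:
Compare p-value to α:
0.08 ≥ 0.01
Decision: fail to reject H₀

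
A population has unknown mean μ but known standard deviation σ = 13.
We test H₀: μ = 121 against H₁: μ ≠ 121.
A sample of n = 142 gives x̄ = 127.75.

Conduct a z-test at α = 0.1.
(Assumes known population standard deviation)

Answer: z = 6.1876, reject H₀

Derivation:
Standard error: SE = σ/√n = 13/√142 = 1.0909
z-statistic: z = (x̄ - μ₀)/SE = (127.75 - 121)/1.0909 = 6.1876
Critical value: ±1.645
p-value < 0.0001
Decision: reject H₀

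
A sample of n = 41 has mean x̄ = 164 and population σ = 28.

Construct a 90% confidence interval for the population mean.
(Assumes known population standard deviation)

Answer: (156.8066, 171.1934)

Derivation:
Confidence level: 90%, α = 0.1
z_0.05 = 1.645
SE = σ/√n = 28/√41 = 4.3729
Margin of error = 1.645 × 4.3729 = 7.1934
CI: x̄ ± margin = 164 ± 7.1934
CI: (156.8066, 171.1934)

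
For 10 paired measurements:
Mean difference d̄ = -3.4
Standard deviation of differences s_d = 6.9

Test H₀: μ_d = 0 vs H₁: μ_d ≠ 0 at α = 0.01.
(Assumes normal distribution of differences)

Answer: t = -1.5582, fail to reject H₀

Derivation:
df = n - 1 = 9
SE = s_d/√n = 6.9/√10 = 2.1820
t = d̄/SE = -3.4/2.1820 = -1.5582
Critical value: t_{0.005,9} = ±3.250
p-value ≈ 0.1536
Decision: fail to reject H₀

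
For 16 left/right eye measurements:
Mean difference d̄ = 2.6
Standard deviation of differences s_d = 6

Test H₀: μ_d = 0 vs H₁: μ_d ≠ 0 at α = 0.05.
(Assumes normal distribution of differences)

df = n - 1 = 15
SE = s_d/√n = 6/√16 = 1.5000
t = d̄/SE = 2.6/1.5000 = 1.7333
Critical value: t_{0.025,15} = ±2.131
p-value ≈ 0.1035
Decision: fail to reject H₀

Answer: t = 1.7333, fail to reject H₀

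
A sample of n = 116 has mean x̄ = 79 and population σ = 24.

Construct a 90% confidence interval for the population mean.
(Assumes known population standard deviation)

Answer: (75.3344, 82.6656)

Derivation:
Confidence level: 90%, α = 0.1
z_0.05 = 1.645
SE = σ/√n = 24/√116 = 2.2283
Margin of error = 1.645 × 2.2283 = 3.6656
CI: x̄ ± margin = 79 ± 3.6656
CI: (75.3344, 82.6656)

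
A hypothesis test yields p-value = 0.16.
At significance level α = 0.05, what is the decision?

Answer: fail to reject H₀

Derivation:
Compare p-value to α:
0.16 ≥ 0.05
Decision: fail to reject H₀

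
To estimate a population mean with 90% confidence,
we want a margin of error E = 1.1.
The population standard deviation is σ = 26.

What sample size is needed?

z_0.05 = 1.645
n = (z×σ/E)² = (1.645×26/1.1)²
n = 1511.7958
Round up: n = 1512

Answer: n = 1512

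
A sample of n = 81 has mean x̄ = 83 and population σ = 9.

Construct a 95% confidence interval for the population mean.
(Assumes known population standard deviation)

Answer: (81.0400, 84.9600)

Derivation:
Confidence level: 95%, α = 0.05
z_0.025 = 1.960
SE = σ/√n = 9/√81 = 1.0000
Margin of error = 1.960 × 1.0000 = 1.9600
CI: x̄ ± margin = 83 ± 1.9600
CI: (81.0400, 84.9600)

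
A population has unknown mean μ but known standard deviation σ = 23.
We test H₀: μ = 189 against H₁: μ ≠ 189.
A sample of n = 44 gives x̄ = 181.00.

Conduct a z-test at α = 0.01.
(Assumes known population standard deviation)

Answer: z = -2.3072, fail to reject H₀

Derivation:
Standard error: SE = σ/√n = 23/√44 = 3.4674
z-statistic: z = (x̄ - μ₀)/SE = (181.00 - 189)/3.4674 = -2.3072
Critical value: ±2.576
p-value = 0.0210
Decision: fail to reject H₀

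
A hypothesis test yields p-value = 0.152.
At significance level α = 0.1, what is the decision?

Answer: fail to reject H₀

Derivation:
Compare p-value to α:
0.152 ≥ 0.1
Decision: fail to reject H₀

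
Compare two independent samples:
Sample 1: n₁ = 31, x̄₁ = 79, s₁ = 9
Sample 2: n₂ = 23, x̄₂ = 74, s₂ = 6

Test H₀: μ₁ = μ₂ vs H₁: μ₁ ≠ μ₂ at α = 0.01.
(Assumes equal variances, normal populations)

Pooled variance: s²_p = [30×9² + 22×6²]/(52) = 61.9615
s_p = 7.8716
SE = s_p×√(1/n₁ + 1/n₂) = 7.8716×√(1/31 + 1/23) = 2.1663
t = (x̄₁ - x̄₂)/SE = (79 - 74)/2.1663 = 2.3081
df = 52, t-critical = ±2.674
Decision: fail to reject H₀

Answer: t = 2.3081, fail to reject H₀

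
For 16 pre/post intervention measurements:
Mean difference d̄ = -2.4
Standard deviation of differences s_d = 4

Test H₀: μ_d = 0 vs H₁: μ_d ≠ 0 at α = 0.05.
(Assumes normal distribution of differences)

Answer: t = -2.4000, reject H₀

Derivation:
df = n - 1 = 15
SE = s_d/√n = 4/√16 = 1.0000
t = d̄/SE = -2.4/1.0000 = -2.4000
Critical value: t_{0.025,15} = ±2.131
p-value ≈ 0.0298
Decision: reject H₀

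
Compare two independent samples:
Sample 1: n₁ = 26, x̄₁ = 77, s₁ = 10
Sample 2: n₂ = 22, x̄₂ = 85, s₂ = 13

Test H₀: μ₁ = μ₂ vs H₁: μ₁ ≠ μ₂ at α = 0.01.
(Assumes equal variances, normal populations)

Pooled variance: s²_p = [25×10² + 21×13²]/(46) = 131.5000
s_p = 11.4673
SE = s_p×√(1/n₁ + 1/n₂) = 11.4673×√(1/26 + 1/22) = 3.3219
t = (x̄₁ - x̄₂)/SE = (77 - 85)/3.3219 = -2.4083
df = 46, t-critical = ±2.687
Decision: fail to reject H₀

Answer: t = -2.4083, fail to reject H₀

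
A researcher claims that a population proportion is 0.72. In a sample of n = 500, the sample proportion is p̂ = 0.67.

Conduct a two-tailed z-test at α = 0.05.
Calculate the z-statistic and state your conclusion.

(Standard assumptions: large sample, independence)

H₀: p = 0.72, H₁: p ≠ 0.72
Standard error: SE = √(p₀(1-p₀)/n) = √(0.72×0.28/500) = 0.020080
z-statistic: z = (p̂ - p₀)/SE = (0.67 - 0.72)/0.020080 = -2.4900
Critical value: z_0.025 = ±1.960
p-value = 0.0128
Decision: reject H₀ at α = 0.05

Answer: z = -2.4900, reject H₀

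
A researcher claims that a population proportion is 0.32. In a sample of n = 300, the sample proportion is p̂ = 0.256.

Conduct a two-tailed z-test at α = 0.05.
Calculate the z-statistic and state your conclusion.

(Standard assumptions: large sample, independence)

Answer: z = -2.3764, reject H₀

Derivation:
H₀: p = 0.32, H₁: p ≠ 0.32
Standard error: SE = √(p₀(1-p₀)/n) = √(0.32×0.68/300) = 0.026932
z-statistic: z = (p̂ - p₀)/SE = (0.256 - 0.32)/0.026932 = -2.3764
Critical value: z_0.025 = ±1.960
p-value = 0.0175
Decision: reject H₀ at α = 0.05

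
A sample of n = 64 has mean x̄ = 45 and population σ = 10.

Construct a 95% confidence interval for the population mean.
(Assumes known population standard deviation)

Answer: (42.5500, 47.4500)

Derivation:
Confidence level: 95%, α = 0.05
z_0.025 = 1.960
SE = σ/√n = 10/√64 = 1.2500
Margin of error = 1.960 × 1.2500 = 2.4500
CI: x̄ ± margin = 45 ± 2.4500
CI: (42.5500, 47.4500)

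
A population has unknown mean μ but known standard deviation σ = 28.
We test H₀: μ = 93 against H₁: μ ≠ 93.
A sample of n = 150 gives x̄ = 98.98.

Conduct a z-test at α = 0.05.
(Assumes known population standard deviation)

Standard error: SE = σ/√n = 28/√150 = 2.2862
z-statistic: z = (x̄ - μ₀)/SE = (98.98 - 93)/2.2862 = 2.6157
Critical value: ±1.960
p-value = 0.0089
Decision: reject H₀

Answer: z = 2.6157, reject H₀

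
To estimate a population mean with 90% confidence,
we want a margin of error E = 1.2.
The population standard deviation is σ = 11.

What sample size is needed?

z_0.05 = 1.645
n = (z×σ/E)² = (1.645×11/1.2)²
n = 227.3813
Round up: n = 228

Answer: n = 228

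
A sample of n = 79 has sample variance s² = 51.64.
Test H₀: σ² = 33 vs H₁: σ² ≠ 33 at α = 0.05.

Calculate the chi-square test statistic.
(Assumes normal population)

Answer: χ² = 122.0582, reject H₀

Derivation:
df = n - 1 = 78
χ² = (n-1)s²/σ₀² = 78×51.64/33 = 122.0582
Critical values: χ²_{0.975,78} = 55.466, χ²_{0.025,78} = 104.316
Rejection region: χ² < 55.466 or χ² > 104.316
Decision: reject H₀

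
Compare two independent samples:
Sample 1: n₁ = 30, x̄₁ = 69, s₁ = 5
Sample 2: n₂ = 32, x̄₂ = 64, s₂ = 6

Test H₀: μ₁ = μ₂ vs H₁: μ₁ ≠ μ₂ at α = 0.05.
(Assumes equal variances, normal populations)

Answer: t = 3.5519, reject H₀

Derivation:
Pooled variance: s²_p = [29×5² + 31×6²]/(60) = 30.6833
s_p = 5.5393
SE = s_p×√(1/n₁ + 1/n₂) = 5.5393×√(1/30 + 1/32) = 1.4077
t = (x̄₁ - x̄₂)/SE = (69 - 64)/1.4077 = 3.5519
df = 60, t-critical = ±2.000
Decision: reject H₀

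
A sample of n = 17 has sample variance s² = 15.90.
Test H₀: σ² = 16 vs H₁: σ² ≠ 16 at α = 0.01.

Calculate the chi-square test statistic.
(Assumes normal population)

Answer: χ² = 15.9000, fail to reject H₀

Derivation:
df = n - 1 = 16
χ² = (n-1)s²/σ₀² = 16×15.90/16 = 15.9000
Critical values: χ²_{0.995,16} = 5.142, χ²_{0.005,16} = 34.267
Rejection region: χ² < 5.142 or χ² > 34.267
Decision: fail to reject H₀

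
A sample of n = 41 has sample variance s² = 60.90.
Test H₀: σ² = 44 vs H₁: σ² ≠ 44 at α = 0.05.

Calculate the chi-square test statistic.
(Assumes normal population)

Answer: χ² = 55.3636, fail to reject H₀

Derivation:
df = n - 1 = 40
χ² = (n-1)s²/σ₀² = 40×60.90/44 = 55.3636
Critical values: χ²_{0.975,40} = 24.433, χ²_{0.025,40} = 59.342
Rejection region: χ² < 24.433 or χ² > 59.342
Decision: fail to reject H₀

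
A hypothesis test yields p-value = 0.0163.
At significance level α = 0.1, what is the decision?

Answer: reject H₀

Derivation:
Compare p-value to α:
0.0163 < 0.1
Decision: reject H₀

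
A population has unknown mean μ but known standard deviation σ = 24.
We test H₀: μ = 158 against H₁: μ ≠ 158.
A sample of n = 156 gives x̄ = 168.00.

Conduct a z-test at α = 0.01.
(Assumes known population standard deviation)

Answer: z = 5.2043, reject H₀

Derivation:
Standard error: SE = σ/√n = 24/√156 = 1.9215
z-statistic: z = (x̄ - μ₀)/SE = (168.00 - 158)/1.9215 = 5.2043
Critical value: ±2.576
p-value < 0.0001
Decision: reject H₀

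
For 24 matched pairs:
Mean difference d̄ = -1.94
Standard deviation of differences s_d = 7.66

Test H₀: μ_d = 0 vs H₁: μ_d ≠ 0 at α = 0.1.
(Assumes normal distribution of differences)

Answer: t = -1.2407, fail to reject H₀

Derivation:
df = n - 1 = 23
SE = s_d/√n = 7.66/√24 = 1.5636
t = d̄/SE = -1.94/1.5636 = -1.2407
Critical value: t_{0.05,23} = ±1.714
p-value ≈ 0.2272
Decision: fail to reject H₀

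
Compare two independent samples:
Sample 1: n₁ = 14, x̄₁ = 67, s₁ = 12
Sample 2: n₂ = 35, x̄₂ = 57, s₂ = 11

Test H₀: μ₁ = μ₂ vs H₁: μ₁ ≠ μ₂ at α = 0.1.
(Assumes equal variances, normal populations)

Answer: t = 2.8021, reject H₀

Derivation:
Pooled variance: s²_p = [13×12² + 34×11²]/(47) = 127.3617
s_p = 11.2855
SE = s_p×√(1/n₁ + 1/n₂) = 11.2855×√(1/14 + 1/35) = 3.5688
t = (x̄₁ - x̄₂)/SE = (67 - 57)/3.5688 = 2.8021
df = 47, t-critical = ±1.678
Decision: reject H₀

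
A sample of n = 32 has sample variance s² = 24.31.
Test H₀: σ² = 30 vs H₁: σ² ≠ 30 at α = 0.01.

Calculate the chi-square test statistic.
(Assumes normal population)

Answer: χ² = 25.1203, fail to reject H₀

Derivation:
df = n - 1 = 31
χ² = (n-1)s²/σ₀² = 31×24.31/30 = 25.1203
Critical values: χ²_{0.995,31} = 14.458, χ²_{0.005,31} = 55.003
Rejection region: χ² < 14.458 or χ² > 55.003
Decision: fail to reject H₀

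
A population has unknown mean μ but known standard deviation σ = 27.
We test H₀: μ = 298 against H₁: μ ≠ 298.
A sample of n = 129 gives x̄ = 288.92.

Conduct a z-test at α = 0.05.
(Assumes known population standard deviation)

Answer: z = -3.8196, reject H₀

Derivation:
Standard error: SE = σ/√n = 27/√129 = 2.3772
z-statistic: z = (x̄ - μ₀)/SE = (288.92 - 298)/2.3772 = -3.8196
Critical value: ±1.960
p-value = 0.0001
Decision: reject H₀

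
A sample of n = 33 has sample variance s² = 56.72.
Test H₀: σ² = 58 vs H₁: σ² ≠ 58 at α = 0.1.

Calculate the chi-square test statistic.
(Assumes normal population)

df = n - 1 = 32
χ² = (n-1)s²/σ₀² = 32×56.72/58 = 31.2938
Critical values: χ²_{0.95,32} = 20.072, χ²_{0.05,32} = 46.194
Rejection region: χ² < 20.072 or χ² > 46.194
Decision: fail to reject H₀

Answer: χ² = 31.2938, fail to reject H₀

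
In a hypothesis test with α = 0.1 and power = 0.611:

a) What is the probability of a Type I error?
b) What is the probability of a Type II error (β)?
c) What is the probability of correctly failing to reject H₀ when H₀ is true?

Answer: a) 0.1, b) 0.389, c) 0.9

Derivation:
a) Type I error probability = α = 0.1
b) Power = P(reject H₀ | H₁ true) = 1 - β = 0.611, so Type II error probability = β = 1 - Power = 0.389
c) P(fail to reject H₀ | H₀ true) = 1 - α = 0.9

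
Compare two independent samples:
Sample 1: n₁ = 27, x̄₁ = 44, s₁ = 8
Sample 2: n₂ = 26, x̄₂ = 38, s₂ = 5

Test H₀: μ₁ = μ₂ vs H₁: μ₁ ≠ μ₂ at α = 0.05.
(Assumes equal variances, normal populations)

Pooled variance: s²_p = [26×8² + 25×5²]/(51) = 44.8824
s_p = 6.6994
SE = s_p×√(1/n₁ + 1/n₂) = 6.6994×√(1/27 + 1/26) = 1.8408
t = (x̄₁ - x̄₂)/SE = (44 - 38)/1.8408 = 3.2595
df = 51, t-critical = ±2.008
Decision: reject H₀

Answer: t = 3.2595, reject H₀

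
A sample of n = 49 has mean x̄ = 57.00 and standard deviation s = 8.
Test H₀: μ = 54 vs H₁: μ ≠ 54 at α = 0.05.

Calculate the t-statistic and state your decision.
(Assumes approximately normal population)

Answer: t = 2.6249, reject H₀

Derivation:
df = n - 1 = 48
SE = s/√n = 8/√49 = 1.1429
t = (x̄ - μ₀)/SE = (57.00 - 54)/1.1429 = 2.6249
Critical value: t_{0.025,48} = ±2.011
p-value ≈ 0.0116
Decision: reject H₀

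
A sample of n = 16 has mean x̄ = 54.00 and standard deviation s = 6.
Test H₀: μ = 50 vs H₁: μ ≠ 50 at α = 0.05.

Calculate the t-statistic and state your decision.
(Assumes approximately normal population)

df = n - 1 = 15
SE = s/√n = 6/√16 = 1.5000
t = (x̄ - μ₀)/SE = (54.00 - 50)/1.5000 = 2.6667
Critical value: t_{0.025,15} = ±2.131
p-value ≈ 0.0176
Decision: reject H₀

Answer: t = 2.6667, reject H₀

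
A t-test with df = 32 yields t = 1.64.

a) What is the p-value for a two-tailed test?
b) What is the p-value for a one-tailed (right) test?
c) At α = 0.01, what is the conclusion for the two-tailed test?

Answer: a) 0.1108, b) 0.0554, c) fail to reject H₀

Derivation:
Using t-distribution with df = 32:
a) Two-tailed: p = 2×P(T > 1.64) = 0.1108
b) One-tailed: p = P(T > 1.64) = 0.0554
c) 0.1108 ≥ 0.01, fail to reject H₀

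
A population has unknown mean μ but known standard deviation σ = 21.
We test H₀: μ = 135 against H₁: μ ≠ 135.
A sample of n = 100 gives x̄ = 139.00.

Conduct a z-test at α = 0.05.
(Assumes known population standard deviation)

Standard error: SE = σ/√n = 21/√100 = 2.1000
z-statistic: z = (x̄ - μ₀)/SE = (139.00 - 135)/2.1000 = 1.9048
Critical value: ±1.960
p-value = 0.0568
Decision: fail to reject H₀

Answer: z = 1.9048, fail to reject H₀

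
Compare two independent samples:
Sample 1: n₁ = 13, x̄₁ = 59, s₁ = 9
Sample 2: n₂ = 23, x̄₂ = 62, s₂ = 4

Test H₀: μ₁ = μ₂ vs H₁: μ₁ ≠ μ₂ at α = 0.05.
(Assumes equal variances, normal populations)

Answer: t = -1.3855, fail to reject H₀

Derivation:
Pooled variance: s²_p = [12×9² + 22×4²]/(34) = 38.9412
s_p = 6.2403
SE = s_p×√(1/n₁ + 1/n₂) = 6.2403×√(1/13 + 1/23) = 2.1653
t = (x̄₁ - x̄₂)/SE = (59 - 62)/2.1653 = -1.3855
df = 34, t-critical = ±2.032
Decision: fail to reject H₀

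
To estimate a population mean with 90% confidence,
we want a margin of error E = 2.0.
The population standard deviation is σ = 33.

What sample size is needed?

Answer: n = 737

Derivation:
z_0.05 = 1.645
n = (z×σ/E)² = (1.645×33/2.0)²
n = 736.7153
Round up: n = 737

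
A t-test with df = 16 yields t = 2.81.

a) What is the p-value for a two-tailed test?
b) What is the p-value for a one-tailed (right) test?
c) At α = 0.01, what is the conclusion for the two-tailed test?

Using t-distribution with df = 16:
a) Two-tailed: p = 2×P(T > 2.81) = 0.0126
b) One-tailed: p = P(T > 2.81) = 0.0063
c) 0.0126 ≥ 0.01, fail to reject H₀

Answer: a) 0.0126, b) 0.0063, c) fail to reject H₀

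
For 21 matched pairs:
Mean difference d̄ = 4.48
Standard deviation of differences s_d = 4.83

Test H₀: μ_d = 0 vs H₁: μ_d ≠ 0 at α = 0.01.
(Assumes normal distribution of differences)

df = n - 1 = 20
SE = s_d/√n = 4.83/√21 = 1.0540
t = d̄/SE = 4.48/1.0540 = 4.2505
Critical value: t_{0.005,20} = ±2.845
p-value ≈ 0.0004
Decision: reject H₀

Answer: t = 4.2505, reject H₀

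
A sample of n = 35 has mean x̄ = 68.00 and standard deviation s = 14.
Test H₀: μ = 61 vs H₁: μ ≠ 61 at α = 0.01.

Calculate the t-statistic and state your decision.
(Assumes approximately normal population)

df = n - 1 = 34
SE = s/√n = 14/√35 = 2.3664
t = (x̄ - μ₀)/SE = (68.00 - 61)/2.3664 = 2.9581
Critical value: t_{0.005,34} = ±2.728
p-value ≈ 0.0056
Decision: reject H₀

Answer: t = 2.9581, reject H₀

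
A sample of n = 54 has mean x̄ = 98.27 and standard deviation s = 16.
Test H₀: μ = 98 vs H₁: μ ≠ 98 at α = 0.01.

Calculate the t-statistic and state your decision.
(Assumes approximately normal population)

Answer: t = 0.1240, fail to reject H₀

Derivation:
df = n - 1 = 53
SE = s/√n = 16/√54 = 2.1773
t = (x̄ - μ₀)/SE = (98.27 - 98)/2.1773 = 0.1240
Critical value: t_{0.005,53} = ±2.672
p-value ≈ 0.9018
Decision: fail to reject H₀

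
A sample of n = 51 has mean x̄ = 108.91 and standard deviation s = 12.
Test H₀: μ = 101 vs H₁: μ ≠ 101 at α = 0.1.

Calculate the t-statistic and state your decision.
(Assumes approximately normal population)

Answer: t = 4.7075, reject H₀

Derivation:
df = n - 1 = 50
SE = s/√n = 12/√51 = 1.6803
t = (x̄ - μ₀)/SE = (108.91 - 101)/1.6803 = 4.7075
Critical value: t_{0.05,50} = ±1.676
p-value < 0.0001
Decision: reject H₀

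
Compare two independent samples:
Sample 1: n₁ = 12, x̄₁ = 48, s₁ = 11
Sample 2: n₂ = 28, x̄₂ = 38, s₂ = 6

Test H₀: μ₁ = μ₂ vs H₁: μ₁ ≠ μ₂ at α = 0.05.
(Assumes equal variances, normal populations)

Answer: t = 3.7230, reject H₀

Derivation:
Pooled variance: s²_p = [11×11² + 27×6²]/(38) = 60.6053
s_p = 7.7849
SE = s_p×√(1/n₁ + 1/n₂) = 7.7849×√(1/12 + 1/28) = 2.6860
t = (x̄₁ - x̄₂)/SE = (48 - 38)/2.6860 = 3.7230
df = 38, t-critical = ±2.024
Decision: reject H₀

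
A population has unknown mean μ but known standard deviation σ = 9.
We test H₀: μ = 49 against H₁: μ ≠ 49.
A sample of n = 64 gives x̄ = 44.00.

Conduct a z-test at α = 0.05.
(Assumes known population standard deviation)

Answer: z = -4.4444, reject H₀

Derivation:
Standard error: SE = σ/√n = 9/√64 = 1.1250
z-statistic: z = (x̄ - μ₀)/SE = (44.00 - 49)/1.1250 = -4.4444
Critical value: ±1.960
p-value < 0.0001
Decision: reject H₀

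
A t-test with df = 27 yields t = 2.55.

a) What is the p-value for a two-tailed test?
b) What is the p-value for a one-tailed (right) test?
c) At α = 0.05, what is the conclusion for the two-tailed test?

Answer: a) 0.0168, b) 0.0084, c) reject H₀

Derivation:
Using t-distribution with df = 27:
a) Two-tailed: p = 2×P(T > 2.55) = 0.0168
b) One-tailed: p = P(T > 2.55) = 0.0084
c) 0.0168 < 0.05, reject H₀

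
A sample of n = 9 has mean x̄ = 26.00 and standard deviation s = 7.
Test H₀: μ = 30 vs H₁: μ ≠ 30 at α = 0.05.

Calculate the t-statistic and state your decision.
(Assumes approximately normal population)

Answer: t = -1.7143, fail to reject H₀

Derivation:
df = n - 1 = 8
SE = s/√n = 7/√9 = 2.3333
t = (x̄ - μ₀)/SE = (26.00 - 30)/2.3333 = -1.7143
Critical value: t_{0.025,8} = ±2.306
p-value ≈ 0.1248
Decision: fail to reject H₀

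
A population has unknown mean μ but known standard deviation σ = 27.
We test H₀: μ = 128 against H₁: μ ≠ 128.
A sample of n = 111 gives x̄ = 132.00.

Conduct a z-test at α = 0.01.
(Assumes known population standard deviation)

Answer: z = 1.5609, fail to reject H₀

Derivation:
Standard error: SE = σ/√n = 27/√111 = 2.5627
z-statistic: z = (x̄ - μ₀)/SE = (132.00 - 128)/2.5627 = 1.5609
Critical value: ±2.576
p-value = 0.1185
Decision: fail to reject H₀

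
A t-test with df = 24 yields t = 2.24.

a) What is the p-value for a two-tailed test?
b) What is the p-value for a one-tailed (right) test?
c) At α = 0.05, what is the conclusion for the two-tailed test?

Answer: a) 0.0346, b) 0.0173, c) reject H₀

Derivation:
Using t-distribution with df = 24:
a) Two-tailed: p = 2×P(T > 2.24) = 0.0346
b) One-tailed: p = P(T > 2.24) = 0.0173
c) 0.0346 < 0.05, reject H₀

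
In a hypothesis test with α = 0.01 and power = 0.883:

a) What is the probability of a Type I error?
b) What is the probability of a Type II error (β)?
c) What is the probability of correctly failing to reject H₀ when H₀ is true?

Answer: a) 0.01, b) 0.117, c) 0.99

Derivation:
a) Type I error probability = α = 0.01
b) Power = P(reject H₀ | H₁ true) = 1 - β = 0.883, so Type II error probability = β = 1 - Power = 0.117
c) P(fail to reject H₀ | H₀ true) = 1 - α = 0.99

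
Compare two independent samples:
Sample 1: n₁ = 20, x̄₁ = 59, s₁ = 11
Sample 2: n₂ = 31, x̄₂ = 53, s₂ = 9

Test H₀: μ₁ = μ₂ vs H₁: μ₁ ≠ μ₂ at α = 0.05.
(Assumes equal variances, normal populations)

Answer: t = 2.1295, reject H₀

Derivation:
Pooled variance: s²_p = [19×11² + 30×9²]/(49) = 96.5102
s_p = 9.8240
SE = s_p×√(1/n₁ + 1/n₂) = 9.8240×√(1/20 + 1/31) = 2.8176
t = (x̄₁ - x̄₂)/SE = (59 - 53)/2.8176 = 2.1295
df = 49, t-critical = ±2.010
Decision: reject H₀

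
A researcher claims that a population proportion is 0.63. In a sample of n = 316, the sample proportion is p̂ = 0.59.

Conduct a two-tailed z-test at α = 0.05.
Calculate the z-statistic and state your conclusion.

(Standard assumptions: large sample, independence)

H₀: p = 0.63, H₁: p ≠ 0.63
Standard error: SE = √(p₀(1-p₀)/n) = √(0.63×0.37/316) = 0.027160
z-statistic: z = (p̂ - p₀)/SE = (0.59 - 0.63)/0.027160 = -1.4728
Critical value: z_0.025 = ±1.960
p-value = 0.1408
Decision: fail to reject H₀ at α = 0.05

Answer: z = -1.4728, fail to reject H₀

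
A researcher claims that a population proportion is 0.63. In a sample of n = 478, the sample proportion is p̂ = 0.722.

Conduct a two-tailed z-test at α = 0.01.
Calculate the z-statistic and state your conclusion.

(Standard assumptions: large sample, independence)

H₀: p = 0.63, H₁: p ≠ 0.63
Standard error: SE = √(p₀(1-p₀)/n) = √(0.63×0.37/478) = 0.022083
z-statistic: z = (p̂ - p₀)/SE = (0.722 - 0.63)/0.022083 = 4.1661
Critical value: z_0.005 = ±2.576
p-value < 0.0001
Decision: reject H₀ at α = 0.01

Answer: z = 4.1661, reject H₀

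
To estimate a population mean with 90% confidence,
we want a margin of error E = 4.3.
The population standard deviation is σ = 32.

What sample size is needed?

z_0.05 = 1.645
n = (z×σ/E)² = (1.645×32/4.3)²
n = 149.8631
Round up: n = 150

Answer: n = 150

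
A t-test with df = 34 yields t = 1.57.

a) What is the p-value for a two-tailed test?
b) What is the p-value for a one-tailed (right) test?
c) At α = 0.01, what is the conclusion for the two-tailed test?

Answer: a) 0.1257, b) 0.0628, c) fail to reject H₀

Derivation:
Using t-distribution with df = 34:
a) Two-tailed: p = 2×P(T > 1.57) = 0.1257
b) One-tailed: p = P(T > 1.57) = 0.0628
c) 0.1257 ≥ 0.01, fail to reject H₀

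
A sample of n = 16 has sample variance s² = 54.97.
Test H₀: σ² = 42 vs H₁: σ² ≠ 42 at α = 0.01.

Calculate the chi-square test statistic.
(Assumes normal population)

Answer: χ² = 19.6321, fail to reject H₀

Derivation:
df = n - 1 = 15
χ² = (n-1)s²/σ₀² = 15×54.97/42 = 19.6321
Critical values: χ²_{0.995,15} = 4.601, χ²_{0.005,15} = 32.801
Rejection region: χ² < 4.601 or χ² > 32.801
Decision: fail to reject H₀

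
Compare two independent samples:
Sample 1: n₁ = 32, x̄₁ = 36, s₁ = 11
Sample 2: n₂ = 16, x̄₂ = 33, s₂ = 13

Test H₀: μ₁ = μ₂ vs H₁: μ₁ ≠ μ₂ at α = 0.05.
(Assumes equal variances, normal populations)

Pooled variance: s²_p = [31×11² + 15×13²]/(46) = 136.6522
s_p = 11.6898
SE = s_p×√(1/n₁ + 1/n₂) = 11.6898×√(1/32 + 1/16) = 3.5793
t = (x̄₁ - x̄₂)/SE = (36 - 33)/3.5793 = 0.8382
df = 46, t-critical = ±2.013
Decision: fail to reject H₀

Answer: t = 0.8382, fail to reject H₀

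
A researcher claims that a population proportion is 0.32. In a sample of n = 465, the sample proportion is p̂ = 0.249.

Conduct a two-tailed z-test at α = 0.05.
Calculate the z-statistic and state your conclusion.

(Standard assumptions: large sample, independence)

Answer: z = -3.2822, reject H₀

Derivation:
H₀: p = 0.32, H₁: p ≠ 0.32
Standard error: SE = √(p₀(1-p₀)/n) = √(0.32×0.68/465) = 0.021632
z-statistic: z = (p̂ - p₀)/SE = (0.249 - 0.32)/0.021632 = -3.2822
Critical value: z_0.025 = ±1.960
p-value = 0.0010
Decision: reject H₀ at α = 0.05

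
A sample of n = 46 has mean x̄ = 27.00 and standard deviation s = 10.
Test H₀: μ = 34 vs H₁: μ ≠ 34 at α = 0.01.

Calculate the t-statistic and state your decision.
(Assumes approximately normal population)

Answer: t = -4.7477, reject H₀

Derivation:
df = n - 1 = 45
SE = s/√n = 10/√46 = 1.4744
t = (x̄ - μ₀)/SE = (27.00 - 34)/1.4744 = -4.7477
Critical value: t_{0.005,45} = ±2.690
p-value < 0.0001
Decision: reject H₀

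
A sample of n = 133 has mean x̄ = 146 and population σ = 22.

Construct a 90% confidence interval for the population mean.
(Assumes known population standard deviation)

Answer: (142.8620, 149.1380)

Derivation:
Confidence level: 90%, α = 0.1
z_0.05 = 1.645
SE = σ/√n = 22/√133 = 1.9076
Margin of error = 1.645 × 1.9076 = 3.1380
CI: x̄ ± margin = 146 ± 3.1380
CI: (142.8620, 149.1380)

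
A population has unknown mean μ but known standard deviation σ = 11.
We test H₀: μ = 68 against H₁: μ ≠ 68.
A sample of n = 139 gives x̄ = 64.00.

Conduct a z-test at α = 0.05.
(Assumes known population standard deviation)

Standard error: SE = σ/√n = 11/√139 = 0.9330
z-statistic: z = (x̄ - μ₀)/SE = (64.00 - 68)/0.9330 = -4.2872
Critical value: ±1.960
p-value < 0.0001
Decision: reject H₀

Answer: z = -4.2872, reject H₀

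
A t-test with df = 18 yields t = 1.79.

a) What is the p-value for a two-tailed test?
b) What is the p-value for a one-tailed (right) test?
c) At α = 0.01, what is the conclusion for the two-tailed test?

Using t-distribution with df = 18:
a) Two-tailed: p = 2×P(T > 1.79) = 0.0903
b) One-tailed: p = P(T > 1.79) = 0.0451
c) 0.0903 ≥ 0.01, fail to reject H₀

Answer: a) 0.0903, b) 0.0451, c) fail to reject H₀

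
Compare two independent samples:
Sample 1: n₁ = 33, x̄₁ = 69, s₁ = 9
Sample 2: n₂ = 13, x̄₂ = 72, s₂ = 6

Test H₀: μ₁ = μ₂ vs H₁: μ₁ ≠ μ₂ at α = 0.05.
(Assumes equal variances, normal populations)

Answer: t = -1.1051, fail to reject H₀

Derivation:
Pooled variance: s²_p = [32×9² + 12×6²]/(44) = 68.7273
s_p = 8.2902
SE = s_p×√(1/n₁ + 1/n₂) = 8.2902×√(1/33 + 1/13) = 2.7147
t = (x̄₁ - x̄₂)/SE = (69 - 72)/2.7147 = -1.1051
df = 44, t-critical = ±2.015
Decision: fail to reject H₀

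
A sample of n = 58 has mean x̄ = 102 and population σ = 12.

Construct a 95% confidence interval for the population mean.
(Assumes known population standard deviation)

Confidence level: 95%, α = 0.05
z_0.025 = 1.960
SE = σ/√n = 12/√58 = 1.5757
Margin of error = 1.960 × 1.5757 = 3.0884
CI: x̄ ± margin = 102 ± 3.0884
CI: (98.9116, 105.0884)

Answer: (98.9116, 105.0884)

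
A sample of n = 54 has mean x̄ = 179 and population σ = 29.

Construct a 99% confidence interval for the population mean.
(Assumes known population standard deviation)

Answer: (168.8341, 189.1659)

Derivation:
Confidence level: 99%, α = 0.01
z_0.005 = 2.576
SE = σ/√n = 29/√54 = 3.9464
Margin of error = 2.576 × 3.9464 = 10.1659
CI: x̄ ± margin = 179 ± 10.1659
CI: (168.8341, 189.1659)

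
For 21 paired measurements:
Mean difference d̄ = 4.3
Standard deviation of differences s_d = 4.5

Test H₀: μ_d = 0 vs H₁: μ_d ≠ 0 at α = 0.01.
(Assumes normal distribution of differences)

df = n - 1 = 20
SE = s_d/√n = 4.5/√21 = 0.9820
t = d̄/SE = 4.3/0.9820 = 4.3788
Critical value: t_{0.005,20} = ±2.845
p-value ≈ 0.0003
Decision: reject H₀

Answer: t = 4.3788, reject H₀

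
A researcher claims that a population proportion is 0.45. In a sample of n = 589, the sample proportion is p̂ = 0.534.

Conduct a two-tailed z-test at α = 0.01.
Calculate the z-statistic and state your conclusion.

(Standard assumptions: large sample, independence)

H₀: p = 0.45, H₁: p ≠ 0.45
Standard error: SE = √(p₀(1-p₀)/n) = √(0.45×0.55/589) = 0.020499
z-statistic: z = (p̂ - p₀)/SE = (0.534 - 0.45)/0.020499 = 4.0978
Critical value: z_0.005 = ±2.576
p-value < 0.0001
Decision: reject H₀ at α = 0.01

Answer: z = 4.0978, reject H₀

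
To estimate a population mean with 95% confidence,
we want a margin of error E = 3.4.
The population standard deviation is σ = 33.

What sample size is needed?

Answer: n = 362

Derivation:
z_0.025 = 1.960
n = (z×σ/E)² = (1.960×33/3.4)²
n = 361.8947
Round up: n = 362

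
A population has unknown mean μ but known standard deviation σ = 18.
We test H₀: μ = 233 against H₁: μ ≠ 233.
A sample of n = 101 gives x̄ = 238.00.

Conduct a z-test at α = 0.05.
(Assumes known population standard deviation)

Answer: z = 2.7916, reject H₀

Derivation:
Standard error: SE = σ/√n = 18/√101 = 1.7911
z-statistic: z = (x̄ - μ₀)/SE = (238.00 - 233)/1.7911 = 2.7916
Critical value: ±1.960
p-value = 0.0052
Decision: reject H₀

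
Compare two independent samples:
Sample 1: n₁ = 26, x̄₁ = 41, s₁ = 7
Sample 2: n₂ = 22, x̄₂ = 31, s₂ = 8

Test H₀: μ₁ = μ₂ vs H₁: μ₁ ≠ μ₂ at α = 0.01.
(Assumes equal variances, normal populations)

Pooled variance: s²_p = [25×7² + 21×8²]/(46) = 55.8478
s_p = 7.4731
SE = s_p×√(1/n₁ + 1/n₂) = 7.4731×√(1/26 + 1/22) = 2.1648
t = (x̄₁ - x̄₂)/SE = (41 - 31)/2.1648 = 4.6194
df = 46, t-critical = ±2.687
Decision: reject H₀

Answer: t = 4.6194, reject H₀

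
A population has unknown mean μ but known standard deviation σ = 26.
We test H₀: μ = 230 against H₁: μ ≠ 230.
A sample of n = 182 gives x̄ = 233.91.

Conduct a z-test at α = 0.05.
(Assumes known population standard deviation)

Answer: z = 2.0289, reject H₀

Derivation:
Standard error: SE = σ/√n = 26/√182 = 1.9272
z-statistic: z = (x̄ - μ₀)/SE = (233.91 - 230)/1.9272 = 2.0289
Critical value: ±1.960
p-value = 0.0425
Decision: reject H₀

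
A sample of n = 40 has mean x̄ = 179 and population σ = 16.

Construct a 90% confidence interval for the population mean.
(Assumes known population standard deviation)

Answer: (174.8385, 183.1615)

Derivation:
Confidence level: 90%, α = 0.1
z_0.05 = 1.645
SE = σ/√n = 16/√40 = 2.5298
Margin of error = 1.645 × 2.5298 = 4.1615
CI: x̄ ± margin = 179 ± 4.1615
CI: (174.8385, 183.1615)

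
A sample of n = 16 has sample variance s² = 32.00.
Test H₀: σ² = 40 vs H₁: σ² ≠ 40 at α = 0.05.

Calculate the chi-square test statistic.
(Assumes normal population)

Answer: χ² = 12.0000, fail to reject H₀

Derivation:
df = n - 1 = 15
χ² = (n-1)s²/σ₀² = 15×32.00/40 = 12.0000
Critical values: χ²_{0.975,15} = 6.262, χ²_{0.025,15} = 27.488
Rejection region: χ² < 6.262 or χ² > 27.488
Decision: fail to reject H₀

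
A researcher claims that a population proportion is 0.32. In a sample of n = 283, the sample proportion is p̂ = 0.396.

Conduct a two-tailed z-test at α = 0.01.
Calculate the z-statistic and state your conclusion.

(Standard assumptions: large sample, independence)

H₀: p = 0.32, H₁: p ≠ 0.32
Standard error: SE = √(p₀(1-p₀)/n) = √(0.32×0.68/283) = 0.027729
z-statistic: z = (p̂ - p₀)/SE = (0.396 - 0.32)/0.027729 = 2.7408
Critical value: z_0.005 = ±2.576
p-value = 0.0061
Decision: reject H₀ at α = 0.01

Answer: z = 2.7408, reject H₀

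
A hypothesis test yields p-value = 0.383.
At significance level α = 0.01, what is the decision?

Answer: fail to reject H₀

Derivation:
Compare p-value to α:
0.383 ≥ 0.01
Decision: fail to reject H₀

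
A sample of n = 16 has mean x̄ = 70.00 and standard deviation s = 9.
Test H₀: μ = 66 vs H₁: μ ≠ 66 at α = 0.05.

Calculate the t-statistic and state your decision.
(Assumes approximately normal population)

df = n - 1 = 15
SE = s/√n = 9/√16 = 2.2500
t = (x̄ - μ₀)/SE = (70.00 - 66)/2.2500 = 1.7778
Critical value: t_{0.025,15} = ±2.131
p-value ≈ 0.0957
Decision: fail to reject H₀

Answer: t = 1.7778, fail to reject H₀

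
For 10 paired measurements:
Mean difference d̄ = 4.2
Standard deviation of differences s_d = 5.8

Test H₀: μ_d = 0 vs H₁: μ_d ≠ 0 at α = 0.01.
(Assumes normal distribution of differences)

Answer: t = 2.2900, fail to reject H₀

Derivation:
df = n - 1 = 9
SE = s_d/√n = 5.8/√10 = 1.8341
t = d̄/SE = 4.2/1.8341 = 2.2900
Critical value: t_{0.005,9} = ±3.250
p-value ≈ 0.0478
Decision: fail to reject H₀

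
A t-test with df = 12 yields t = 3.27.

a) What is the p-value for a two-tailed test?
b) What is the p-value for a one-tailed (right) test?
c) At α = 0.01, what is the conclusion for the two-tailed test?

Answer: a) 0.0067, b) 0.0034, c) reject H₀

Derivation:
Using t-distribution with df = 12:
a) Two-tailed: p = 2×P(T > 3.27) = 0.0067
b) One-tailed: p = P(T > 3.27) = 0.0034
c) 0.0067 < 0.01, reject H₀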